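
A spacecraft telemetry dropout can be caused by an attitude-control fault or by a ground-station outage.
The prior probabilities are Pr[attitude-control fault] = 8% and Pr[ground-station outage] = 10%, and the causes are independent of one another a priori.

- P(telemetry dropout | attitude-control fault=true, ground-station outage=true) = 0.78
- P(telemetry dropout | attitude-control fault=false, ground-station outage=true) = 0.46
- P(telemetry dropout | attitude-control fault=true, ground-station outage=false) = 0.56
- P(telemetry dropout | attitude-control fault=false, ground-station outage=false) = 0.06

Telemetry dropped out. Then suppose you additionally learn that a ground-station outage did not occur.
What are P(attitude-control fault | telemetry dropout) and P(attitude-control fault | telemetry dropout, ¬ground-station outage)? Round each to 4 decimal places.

P(attitude-control fault | telemetry dropout) ≈ 0.3360; P(attitude-control fault | telemetry dropout, ¬ground-station outage) ≈ 0.4480

P(telemetry dropout) = 0.06·0.92·0.9 + 0.46·0.92·0.1 + 0.56·0.08·0.9 + 0.78·0.08·0.1 = 0.049680 + 0.042320 + 0.040320 + 0.006240 = 0.138560
Restricting to configurations with attitude-control fault present: 0.040320 + 0.006240 = 0.046560.
P(attitude-control fault | telemetry dropout) = 0.046560 / 0.138560 ≈ 0.3360

Now also conditioning on ground-station outage≠true:
P(telemetry dropout | ¬ground-station outage) = 0.06*0.92 + 0.56*0.08 = 0.055200 + 0.044800 = 0.100000
The attitude-control fault-present share is 0.56*0.08 = 0.044800.
P(attitude-control fault | telemetry dropout, ¬ground-station outage) = 0.044800 / 0.100000 ≈ 0.4480
With ground-station outage excluded, attitude-control fault must carry more of the explanatory weight for the telemetry dropout.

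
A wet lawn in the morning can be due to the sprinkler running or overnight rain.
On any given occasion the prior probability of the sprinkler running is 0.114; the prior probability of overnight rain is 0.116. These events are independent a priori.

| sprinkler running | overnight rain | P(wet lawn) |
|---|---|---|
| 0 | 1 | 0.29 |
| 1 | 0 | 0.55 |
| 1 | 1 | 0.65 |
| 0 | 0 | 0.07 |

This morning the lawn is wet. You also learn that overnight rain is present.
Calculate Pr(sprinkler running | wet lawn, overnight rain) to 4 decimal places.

Pr(sprinkler running | wet lawn, overnight rain) ≈ 0.2238

For the numerator, keep only sprinkler running=true terms: 0.65×0.114 = 0.074100
Denominator P(wet lawn | overnight rain): 0.29×0.886 + 0.65×0.114 = 0.331040
P(sprinkler running | wet lawn, overnight rain) = 0.074100/0.331040 ≈ 0.2238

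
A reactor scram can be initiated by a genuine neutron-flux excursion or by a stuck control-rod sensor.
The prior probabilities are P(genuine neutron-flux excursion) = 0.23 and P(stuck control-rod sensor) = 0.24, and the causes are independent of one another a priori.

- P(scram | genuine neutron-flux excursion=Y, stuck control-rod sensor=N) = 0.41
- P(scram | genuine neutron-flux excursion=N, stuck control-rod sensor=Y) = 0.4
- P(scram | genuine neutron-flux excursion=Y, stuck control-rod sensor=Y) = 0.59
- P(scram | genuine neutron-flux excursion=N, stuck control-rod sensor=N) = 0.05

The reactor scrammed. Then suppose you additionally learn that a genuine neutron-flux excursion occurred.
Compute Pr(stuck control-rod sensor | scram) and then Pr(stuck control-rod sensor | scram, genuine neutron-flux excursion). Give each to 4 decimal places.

Numerator (weight on configurations with stuck control-rod sensor): 0.073920 + 0.032568 = 0.106488
The normalizing constant is 0.05×0.77×0.76 + 0.4×0.77×0.24 + 0.41×0.23×0.76 + 0.59×0.23×0.24 = 0.207416
Posterior = 0.106488 / 0.207416 ≈ 0.5134

With the extra evidence:
Sum P(scram|·) weighted by the priors over both values of stuck control-rod sensor:
  P(scram | genuine neutron-flux excursion) = 0.41*0.76 + 0.59*0.24
        = 0.311600 + 0.141600 = 0.453200
The terms with stuck control-rod sensor present sum to 0.141600, so
  P(stuck control-rod sensor | scram, genuine neutron-flux excursion) = 0.141600 / 0.453200 ≈ 0.3124
This is intercausal reasoning (explaining away): once genuine neutron-flux excursion accounts for the scram, stuck control-rod sensor becomes less likely.

Pr(stuck control-rod sensor | scram) ≈ 0.5134; Pr(stuck control-rod sensor | scram, genuine neutron-flux excursion) ≈ 0.3124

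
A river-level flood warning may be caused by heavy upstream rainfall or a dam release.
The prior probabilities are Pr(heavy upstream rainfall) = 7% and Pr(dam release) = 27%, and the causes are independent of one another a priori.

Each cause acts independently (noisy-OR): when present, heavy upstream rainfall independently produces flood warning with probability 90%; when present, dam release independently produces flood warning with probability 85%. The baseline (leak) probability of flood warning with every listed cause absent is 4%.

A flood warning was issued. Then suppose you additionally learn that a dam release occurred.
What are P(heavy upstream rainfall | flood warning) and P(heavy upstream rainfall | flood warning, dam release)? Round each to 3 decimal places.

Under noisy-OR, P(flood warning | causes) = 1 − (1−0.04)·∏(1−qᵢ) over the active causes.
For the numerator, keep only heavy upstream rainfall=true terms: 0.046194 + 0.018628 = 0.064822
Normalizer over all consistent configurations: 0.04·0.93·0.73 + 0.856·0.93·0.27 + 0.904·0.07·0.73 + 0.9856·0.07·0.27 = 0.306920
P(heavy upstream rainfall | flood warning) = 0.064822/0.306920 ≈ 0.211

With the extra evidence:
Enumerate both values of heavy upstream rainfall and weight by the priors:
  P(flood warning | dam release) = 0.856×0.93 + 0.9856×0.07
        = 0.796080 + 0.068992 = 0.865072
Configurations with heavy upstream rainfall contribute 0.068992, so
  P(heavy upstream rainfall | flood warning, dam release) = 0.068992 / 0.865072 ≈ 0.080

P(heavy upstream rainfall | flood warning) ≈ 0.211; P(heavy upstream rainfall | flood warning, dam release) ≈ 0.080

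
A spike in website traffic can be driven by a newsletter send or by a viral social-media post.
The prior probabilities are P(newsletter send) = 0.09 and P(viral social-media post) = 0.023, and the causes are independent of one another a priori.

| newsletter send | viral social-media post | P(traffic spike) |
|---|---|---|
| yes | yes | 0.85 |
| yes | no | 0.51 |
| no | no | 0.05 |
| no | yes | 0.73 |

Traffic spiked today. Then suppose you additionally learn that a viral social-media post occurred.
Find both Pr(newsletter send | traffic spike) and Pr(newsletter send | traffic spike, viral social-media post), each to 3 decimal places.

Enumerate the 4 (newsletter send, viral social-media post) configurations and weight by the priors:
  P(traffic spike) = 0.05·0.91·0.977 + 0.73·0.91·0.023 + 0.51·0.09·0.977 + 0.85·0.09·0.023
        = 0.044454 + 0.015279 + 0.044844 + 0.001759 = 0.106336
Keeping only the newsletter send-present terms gives 0.046603, so
  P(newsletter send | traffic spike) = 0.046603 / 0.106336 ≈ 0.438

Now also conditioning on viral social-media post=true:
Sum P(traffic spike|·) weighted by the priors over both values of newsletter send:
  P(traffic spike | viral social-media post) = 0.73×0.91 + 0.85×0.09
        = 0.664300 + 0.076500 = 0.740800
The terms with newsletter send present sum to 0.076500, so
  P(newsletter send | traffic spike, viral social-media post) = 0.076500 / 0.740800 ≈ 0.103
The drop from 0.438 to 0.103 is the explaining-away (discounting) effect.

Pr(newsletter send | traffic spike) ≈ 0.438; Pr(newsletter send | traffic spike, viral social-media post) ≈ 0.103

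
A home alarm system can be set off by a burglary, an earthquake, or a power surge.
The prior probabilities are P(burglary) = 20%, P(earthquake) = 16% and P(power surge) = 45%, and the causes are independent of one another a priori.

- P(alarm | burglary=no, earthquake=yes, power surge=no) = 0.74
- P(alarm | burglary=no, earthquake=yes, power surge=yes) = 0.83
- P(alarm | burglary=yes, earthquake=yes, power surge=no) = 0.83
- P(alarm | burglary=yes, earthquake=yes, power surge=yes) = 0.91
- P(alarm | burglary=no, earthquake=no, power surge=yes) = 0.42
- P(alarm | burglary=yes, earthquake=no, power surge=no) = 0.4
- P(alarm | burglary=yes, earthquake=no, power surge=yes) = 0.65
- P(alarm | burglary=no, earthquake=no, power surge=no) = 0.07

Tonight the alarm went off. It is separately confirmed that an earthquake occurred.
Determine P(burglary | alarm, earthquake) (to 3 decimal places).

P(burglary | alarm, earthquake) ≈ 0.217

Numerator (weight on configurations with burglary): 0.091300 + 0.081900 = 0.173200
Normalizer over all consistent configurations: 0.74×0.8×0.55 + 0.83×0.8×0.45 + 0.83×0.2×0.55 + 0.91×0.2×0.45 = 0.797600
Posterior = 0.173200 / 0.797600 ≈ 0.217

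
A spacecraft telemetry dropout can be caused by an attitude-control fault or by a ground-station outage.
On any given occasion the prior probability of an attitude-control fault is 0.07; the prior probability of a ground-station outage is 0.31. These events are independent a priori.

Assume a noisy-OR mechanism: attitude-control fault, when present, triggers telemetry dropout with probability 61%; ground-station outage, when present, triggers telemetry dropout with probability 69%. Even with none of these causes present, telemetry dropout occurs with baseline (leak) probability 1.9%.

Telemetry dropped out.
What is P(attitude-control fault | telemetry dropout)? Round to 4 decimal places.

Under noisy-OR, P(telemetry dropout | causes) = 1 − (1−0.019)·∏(1−qᵢ) over the active causes.
Weight on attitude-control fault=true, given the evidence: 0.029821 + 0.019126 = 0.048947
The normalizing constant is 0.019*0.93*0.69 + 0.69589*0.93*0.31 + 0.61741*0.07*0.69 + 0.881397*0.07*0.31 = 0.261764
Posterior = 0.048947 / 0.261764 ≈ 0.1870

P(attitude-control fault | telemetry dropout) ≈ 0.1870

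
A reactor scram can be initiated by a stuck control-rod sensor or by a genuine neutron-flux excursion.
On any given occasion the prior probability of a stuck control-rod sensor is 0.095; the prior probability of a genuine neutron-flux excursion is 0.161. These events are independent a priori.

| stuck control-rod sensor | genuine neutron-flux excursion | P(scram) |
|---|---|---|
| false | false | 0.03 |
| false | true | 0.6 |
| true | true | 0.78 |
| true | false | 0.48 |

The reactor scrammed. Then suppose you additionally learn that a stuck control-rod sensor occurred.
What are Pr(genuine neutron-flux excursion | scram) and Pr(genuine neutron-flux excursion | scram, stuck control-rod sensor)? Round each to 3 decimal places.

Pr(genuine neutron-flux excursion | scram) ≈ 0.619; Pr(genuine neutron-flux excursion | scram, stuck control-rod sensor) ≈ 0.238

P(scram) = 0.03×0.905×0.839 + 0.6×0.905×0.161 + 0.48×0.095×0.839 + 0.78×0.095×0.161 = 0.022779 + 0.087423 + 0.038258 + 0.011930 = 0.160390
The genuine neutron-flux excursion-present share is 0.087423 + 0.011930 = 0.099353.
P(genuine neutron-flux excursion | scram) = 0.099353 / 0.160390 ≈ 0.619

Now also conditioning on stuck control-rod sensor=true:
Enumerate both values of genuine neutron-flux excursion and weight by the priors:
  P(scram | stuck control-rod sensor) = 0.48×0.839 + 0.78×0.161
        = 0.402720 + 0.125580 = 0.528300
Configurations with genuine neutron-flux excursion contribute 0.125580, so
  P(genuine neutron-flux excursion | scram, stuck control-rod sensor) = 0.125580 / 0.528300 ≈ 0.238
This is intercausal reasoning (explaining away): once stuck control-rod sensor accounts for the scram, genuine neutron-flux excursion becomes less likely.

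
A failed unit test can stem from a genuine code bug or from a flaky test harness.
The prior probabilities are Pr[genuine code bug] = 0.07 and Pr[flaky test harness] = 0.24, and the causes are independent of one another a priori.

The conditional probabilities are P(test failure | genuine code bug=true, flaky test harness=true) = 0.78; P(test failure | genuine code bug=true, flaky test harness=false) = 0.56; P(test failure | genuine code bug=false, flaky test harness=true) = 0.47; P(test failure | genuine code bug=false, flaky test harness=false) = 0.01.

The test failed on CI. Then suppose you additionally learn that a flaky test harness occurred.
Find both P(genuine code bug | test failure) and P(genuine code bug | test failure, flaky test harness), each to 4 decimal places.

For the numerator, keep only genuine code bug=true terms: 0.029792 + 0.013104 = 0.042896
The normalizing constant is 0.01×0.93×0.76 + 0.47×0.93×0.24 + 0.56×0.07×0.76 + 0.78×0.07×0.24 = 0.154868
P(genuine code bug | test failure) = 0.042896/0.154868 ≈ 0.2770

Now condition on the additional information:
P(test failure | flaky test harness) = 0.47×0.93 + 0.78×0.07 = 0.437100 + 0.054600 = 0.491700
The genuine code bug-present share is 0.78×0.07 = 0.054600.
So P(genuine code bug | test failure, flaky test harness) = 0.054600/0.491700 ≈ 0.1110.
This is intercausal reasoning (explaining away): once flaky test harness accounts for the test failure, genuine code bug becomes less likely.

P(genuine code bug | test failure) ≈ 0.2770; P(genuine code bug | test failure, flaky test harness) ≈ 0.1110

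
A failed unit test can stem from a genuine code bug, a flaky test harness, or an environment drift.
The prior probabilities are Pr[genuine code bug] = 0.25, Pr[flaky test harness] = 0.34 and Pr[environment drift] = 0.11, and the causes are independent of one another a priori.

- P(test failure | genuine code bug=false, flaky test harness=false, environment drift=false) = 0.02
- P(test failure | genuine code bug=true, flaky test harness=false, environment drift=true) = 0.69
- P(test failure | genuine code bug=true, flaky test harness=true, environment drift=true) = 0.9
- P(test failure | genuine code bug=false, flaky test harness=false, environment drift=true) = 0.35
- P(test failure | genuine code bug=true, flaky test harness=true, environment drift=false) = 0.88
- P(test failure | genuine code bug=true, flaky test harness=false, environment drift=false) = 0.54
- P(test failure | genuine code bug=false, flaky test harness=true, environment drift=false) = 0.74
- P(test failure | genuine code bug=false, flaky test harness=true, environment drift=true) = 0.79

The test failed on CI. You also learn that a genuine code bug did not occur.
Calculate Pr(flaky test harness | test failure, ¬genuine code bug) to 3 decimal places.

Numerator (weight on configurations with flaky test harness): 0.223924 + 0.029546 = 0.253470
Normalizer over all consistent configurations: 0.02×0.66×0.89 + 0.35×0.66×0.11 + 0.74×0.34×0.89 + 0.79×0.34×0.11 = 0.290628
P(flaky test harness | test failure, ¬genuine code bug) = 0.253470/0.290628 ≈ 0.872

Pr(flaky test harness | test failure, ¬genuine code bug) ≈ 0.872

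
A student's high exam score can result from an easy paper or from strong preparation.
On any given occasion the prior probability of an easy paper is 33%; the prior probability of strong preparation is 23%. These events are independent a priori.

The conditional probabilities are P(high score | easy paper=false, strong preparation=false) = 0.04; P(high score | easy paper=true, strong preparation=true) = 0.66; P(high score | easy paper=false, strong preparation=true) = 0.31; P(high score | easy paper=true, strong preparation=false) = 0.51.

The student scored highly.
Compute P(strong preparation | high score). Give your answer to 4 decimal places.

P(strong preparation | high score) ≈ 0.3945

P(high score) = 0.04·0.67·0.77 + 0.31·0.67·0.23 + 0.51·0.33·0.77 + 0.66·0.33·0.23 = 0.020636 + 0.047771 + 0.129591 + 0.050094 = 0.248092
The strong preparation-present share is 0.047771 + 0.050094 = 0.097865.
Hence the posterior is 0.097865/0.248092 ≈ 0.3945.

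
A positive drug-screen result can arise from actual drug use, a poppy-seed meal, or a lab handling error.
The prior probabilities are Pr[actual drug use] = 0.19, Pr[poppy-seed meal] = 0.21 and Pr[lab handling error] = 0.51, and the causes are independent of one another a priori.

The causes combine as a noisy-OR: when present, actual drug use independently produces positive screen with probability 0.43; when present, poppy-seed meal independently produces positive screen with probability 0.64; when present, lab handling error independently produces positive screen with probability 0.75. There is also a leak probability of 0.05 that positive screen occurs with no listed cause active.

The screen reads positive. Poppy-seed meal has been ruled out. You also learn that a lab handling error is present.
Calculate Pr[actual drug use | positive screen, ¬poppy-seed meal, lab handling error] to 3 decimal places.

Pr[actual drug use | positive screen, ¬poppy-seed meal, lab handling error] ≈ 0.210

Under noisy-OR, P(positive screen | causes) = 1 − (1−0.05)·∏(1−qᵢ) over the active causes.
Enumerate both values of actual drug use and weight by the priors:
  P(positive screen | ¬poppy-seed meal, lab handling error) = 0.7625·0.81 + 0.864625·0.19
        = 0.617625 + 0.164279 = 0.781904
Keeping only the actual drug use-present terms gives 0.164279, so
  P(actual drug use | positive screen, ¬poppy-seed meal, lab handling error) = 0.164279 / 0.781904 ≈ 0.210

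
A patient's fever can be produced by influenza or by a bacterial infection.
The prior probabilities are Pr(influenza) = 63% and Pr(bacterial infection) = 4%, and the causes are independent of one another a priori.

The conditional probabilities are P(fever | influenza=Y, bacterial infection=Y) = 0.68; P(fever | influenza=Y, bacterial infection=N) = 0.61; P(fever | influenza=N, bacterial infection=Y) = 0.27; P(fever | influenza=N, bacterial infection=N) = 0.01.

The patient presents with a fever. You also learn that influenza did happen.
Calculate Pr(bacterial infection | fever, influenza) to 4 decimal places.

Numerator (weight on configurations with bacterial infection): 0.68*0.04 = 0.027200
The normalizing constant is 0.61*0.96 + 0.68*0.04 = 0.612800
P(bacterial infection | fever, influenza) = 0.027200/0.612800 ≈ 0.0444

Pr(bacterial infection | fever, influenza) ≈ 0.0444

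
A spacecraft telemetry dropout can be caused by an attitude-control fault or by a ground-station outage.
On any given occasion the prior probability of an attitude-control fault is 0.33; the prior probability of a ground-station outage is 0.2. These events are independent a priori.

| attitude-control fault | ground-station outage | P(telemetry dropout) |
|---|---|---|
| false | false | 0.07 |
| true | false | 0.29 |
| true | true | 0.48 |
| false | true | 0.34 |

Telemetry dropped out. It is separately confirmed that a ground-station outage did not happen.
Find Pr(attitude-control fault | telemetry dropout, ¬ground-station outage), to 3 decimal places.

Pr(attitude-control fault | telemetry dropout, ¬ground-station outage) ≈ 0.671

P(telemetry dropout | ¬ground-station outage) = 0.07·0.67 + 0.29·0.33 = 0.046900 + 0.095700 = 0.142600
The attitude-control fault-present share is 0.29·0.33 = 0.095700.
So P(attitude-control fault | telemetry dropout, ¬ground-station outage) = 0.095700/0.142600 ≈ 0.671.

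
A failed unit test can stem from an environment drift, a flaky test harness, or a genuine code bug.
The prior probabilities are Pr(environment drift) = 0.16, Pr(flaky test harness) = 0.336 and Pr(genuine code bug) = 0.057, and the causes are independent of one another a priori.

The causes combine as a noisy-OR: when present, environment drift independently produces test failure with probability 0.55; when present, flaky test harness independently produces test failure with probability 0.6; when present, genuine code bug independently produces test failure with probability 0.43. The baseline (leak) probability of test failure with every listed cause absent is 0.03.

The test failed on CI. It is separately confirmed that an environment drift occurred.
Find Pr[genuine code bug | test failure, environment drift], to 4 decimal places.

Pr[genuine code bug | test failure, environment drift] ≈ 0.0692

Under noisy-OR, P(test failure | causes) = 1 − (1−0.03)·∏(1−qᵢ) over the active causes.
Weight on genuine code bug=true, given the evidence: 0.028431 + 0.017246 = 0.045677
Normalizer over all consistent configurations: 0.5635·0.664·0.943 + 0.751195·0.664·0.057 + 0.8254·0.336·0.943 + 0.900478·0.336·0.057 = 0.660040
Posterior = 0.045677 / 0.660040 ≈ 0.0692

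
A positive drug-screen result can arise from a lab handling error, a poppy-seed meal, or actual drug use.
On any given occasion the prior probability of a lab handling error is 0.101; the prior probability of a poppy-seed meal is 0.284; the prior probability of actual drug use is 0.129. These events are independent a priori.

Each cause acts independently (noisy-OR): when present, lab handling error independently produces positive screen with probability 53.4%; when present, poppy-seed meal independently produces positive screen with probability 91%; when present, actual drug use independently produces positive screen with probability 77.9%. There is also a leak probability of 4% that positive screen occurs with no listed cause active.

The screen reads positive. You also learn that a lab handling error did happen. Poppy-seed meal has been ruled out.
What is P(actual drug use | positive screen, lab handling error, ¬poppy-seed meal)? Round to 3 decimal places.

P(actual drug use | positive screen, lab handling error, ¬poppy-seed meal) ≈ 0.195

Under noisy-OR, P(positive screen | causes) = 1 − (1−0.04)·∏(1−qᵢ) over the active causes.
By total probability over both values of actual drug use:
  P(positive screen | lab handling error, ¬poppy-seed meal) = 0.55264*0.871 + 0.901133*0.129
        = 0.481349 + 0.116246 = 0.597595
Configurations with actual drug use contribute 0.116246, so
  P(actual drug use | positive screen, lab handling error, ¬poppy-seed meal) = 0.116246 / 0.597595 ≈ 0.195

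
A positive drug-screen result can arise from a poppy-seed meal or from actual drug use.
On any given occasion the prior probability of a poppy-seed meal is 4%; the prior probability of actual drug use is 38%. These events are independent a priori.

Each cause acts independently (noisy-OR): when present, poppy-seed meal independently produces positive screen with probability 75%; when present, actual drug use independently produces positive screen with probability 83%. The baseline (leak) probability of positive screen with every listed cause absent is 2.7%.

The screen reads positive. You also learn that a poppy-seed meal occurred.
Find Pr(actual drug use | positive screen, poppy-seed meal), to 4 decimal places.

Under noisy-OR, P(positive screen | causes) = 1 − (1−0.027)·∏(1−qᵢ) over the active causes.
Numerator (weight on configurations with actual drug use): 0.958647*0.38 = 0.364286
Denominator P(positive screen | poppy-seed meal): 0.75675*0.62 + 0.958647*0.38 = 0.833471
Posterior = 0.364286 / 0.833471 ≈ 0.4371

Pr(actual drug use | positive screen, poppy-seed meal) ≈ 0.4371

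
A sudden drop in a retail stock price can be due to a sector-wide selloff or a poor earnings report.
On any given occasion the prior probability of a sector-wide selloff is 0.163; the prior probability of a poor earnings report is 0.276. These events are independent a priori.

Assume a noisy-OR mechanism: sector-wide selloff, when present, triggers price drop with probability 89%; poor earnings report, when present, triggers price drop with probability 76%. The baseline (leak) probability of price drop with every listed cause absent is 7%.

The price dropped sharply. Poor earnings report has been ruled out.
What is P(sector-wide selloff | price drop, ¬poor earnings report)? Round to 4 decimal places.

Under noisy-OR, P(price drop | causes) = 1 − (1−0.07)·∏(1−qᵢ) over the active causes.
By total probability over both values of sector-wide selloff:
  P(price drop | ¬poor earnings report) = 0.07×0.837 + 0.8977×0.163
        = 0.058590 + 0.146325 = 0.204915
Configurations with sector-wide selloff contribute 0.146325, so
  P(sector-wide selloff | price drop, ¬poor earnings report) = 0.146325 / 0.204915 ≈ 0.7141

P(sector-wide selloff | price drop, ¬poor earnings report) ≈ 0.7141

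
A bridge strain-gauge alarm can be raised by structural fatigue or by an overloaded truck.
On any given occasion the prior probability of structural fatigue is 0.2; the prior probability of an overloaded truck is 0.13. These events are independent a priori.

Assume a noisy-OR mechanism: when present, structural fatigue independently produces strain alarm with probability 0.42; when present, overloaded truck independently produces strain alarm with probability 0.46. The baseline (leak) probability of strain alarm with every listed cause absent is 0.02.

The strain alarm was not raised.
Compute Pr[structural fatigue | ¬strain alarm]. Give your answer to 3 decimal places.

Pr[structural fatigue | ¬strain alarm] ≈ 0.127

Under noisy-OR, P(strain alarm | causes) = 1 − (1−0.02)·∏(1−qᵢ) over the active causes.
P(¬strain alarm) = 0.98*0.8*0.87 + 0.5292*0.8*0.13 + 0.5684*0.2*0.87 + 0.306936*0.2*0.13 = 0.682080 + 0.055037 + 0.098902 + 0.007980 = 0.843999
Of this, 0.106882 comes from 0.098902 + 0.007980 (the structural fatigue=true cases).
So P(structural fatigue | ¬strain alarm) = 0.106882/0.843999 ≈ 0.127.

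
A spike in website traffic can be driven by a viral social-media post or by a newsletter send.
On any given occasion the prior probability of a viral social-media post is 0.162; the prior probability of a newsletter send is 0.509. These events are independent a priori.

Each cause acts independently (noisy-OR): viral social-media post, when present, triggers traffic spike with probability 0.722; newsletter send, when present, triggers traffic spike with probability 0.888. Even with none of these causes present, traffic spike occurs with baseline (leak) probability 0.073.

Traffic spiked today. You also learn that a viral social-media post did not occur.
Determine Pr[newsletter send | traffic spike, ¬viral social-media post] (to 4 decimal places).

Pr[newsletter send | traffic spike, ¬viral social-media post] ≈ 0.9271

Under noisy-OR, P(traffic spike | causes) = 1 − (1−0.073)·∏(1−qᵢ) over the active causes.
P(traffic spike | ¬viral social-media post) = 0.073*0.491 + 0.896176*0.509 = 0.035843 + 0.456154 = 0.491997
Restricting to configurations with newsletter send present: 0.896176*0.509 = 0.456154.
P(newsletter send | traffic spike, ¬viral social-media post) = 0.456154 / 0.491997 ≈ 0.9271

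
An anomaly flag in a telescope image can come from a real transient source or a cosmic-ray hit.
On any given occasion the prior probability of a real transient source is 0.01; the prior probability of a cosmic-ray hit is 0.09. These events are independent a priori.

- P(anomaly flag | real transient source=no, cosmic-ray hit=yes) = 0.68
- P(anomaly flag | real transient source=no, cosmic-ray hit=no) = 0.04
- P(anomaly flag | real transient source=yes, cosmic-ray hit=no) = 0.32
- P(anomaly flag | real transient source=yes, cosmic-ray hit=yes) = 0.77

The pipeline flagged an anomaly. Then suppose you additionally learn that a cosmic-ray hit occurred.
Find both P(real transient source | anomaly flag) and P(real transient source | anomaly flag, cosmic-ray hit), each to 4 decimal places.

P(real transient source | anomaly flag) ≈ 0.0360; P(real transient source | anomaly flag, cosmic-ray hit) ≈ 0.0113

For the numerator, keep only real transient source=true terms: 0.002912 + 0.000693 = 0.003605
Denominator P(anomaly flag): 0.04·0.99·0.91 + 0.68·0.99·0.09 + 0.32·0.01·0.91 + 0.77·0.01·0.09 = 0.100229
P(real transient source | anomaly flag) = 0.003605/0.100229 ≈ 0.0360

With the extra evidence:
P(anomaly flag | cosmic-ray hit) = 0.68·0.99 + 0.77·0.01 = 0.673200 + 0.007700 = 0.680900
Of this, 0.007700 comes from 0.77·0.01 (the real transient source=true cases).
So P(real transient source | anomaly flag, cosmic-ray hit) = 0.007700/0.680900 ≈ 0.0113.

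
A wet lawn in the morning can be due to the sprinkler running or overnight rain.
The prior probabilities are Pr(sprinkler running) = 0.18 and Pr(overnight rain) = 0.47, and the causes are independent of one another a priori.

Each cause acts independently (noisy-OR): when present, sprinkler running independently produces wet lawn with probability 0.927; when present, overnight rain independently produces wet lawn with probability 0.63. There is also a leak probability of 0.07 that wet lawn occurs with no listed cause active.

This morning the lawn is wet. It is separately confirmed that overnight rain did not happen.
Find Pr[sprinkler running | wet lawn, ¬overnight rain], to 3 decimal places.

Under noisy-OR, P(wet lawn | causes) = 1 − (1−0.07)·∏(1−qᵢ) over the active causes.
By total probability over both values of sprinkler running:
  P(wet lawn | ¬overnight rain) = 0.07×0.82 + 0.93211×0.18
        = 0.057400 + 0.167780 = 0.225180
Keeping only the sprinkler running-present terms gives 0.167780, so
  P(sprinkler running | wet lawn, ¬overnight rain) = 0.167780 / 0.225180 ≈ 0.745

Pr[sprinkler running | wet lawn, ¬overnight rain] ≈ 0.745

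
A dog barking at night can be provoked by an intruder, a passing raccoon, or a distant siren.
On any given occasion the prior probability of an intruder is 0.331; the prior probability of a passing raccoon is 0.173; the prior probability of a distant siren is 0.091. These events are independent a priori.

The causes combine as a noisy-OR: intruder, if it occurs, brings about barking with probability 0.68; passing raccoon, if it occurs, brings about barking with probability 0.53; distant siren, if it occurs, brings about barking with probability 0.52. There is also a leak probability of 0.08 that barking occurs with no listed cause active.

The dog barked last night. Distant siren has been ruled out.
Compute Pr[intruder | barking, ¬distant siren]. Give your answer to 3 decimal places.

Pr[intruder | barking, ¬distant siren] ≈ 0.688

Under noisy-OR, P(barking | causes) = 1 − (1−0.08)·∏(1−qᵢ) over the active causes.
Sum P(barking|·) weighted by the priors over the 4 (intruder, passing raccoon) configurations:
  P(barking | ¬distant siren) = 0.08·0.669·0.827 + 0.5676·0.669·0.173 + 0.7056·0.331·0.827 + 0.861632·0.331·0.173
        = 0.044261 + 0.065692 + 0.193149 + 0.049340 = 0.352442
The terms with intruder present sum to 0.242489, so
  P(intruder | barking, ¬distant siren) = 0.242489 / 0.352442 ≈ 0.688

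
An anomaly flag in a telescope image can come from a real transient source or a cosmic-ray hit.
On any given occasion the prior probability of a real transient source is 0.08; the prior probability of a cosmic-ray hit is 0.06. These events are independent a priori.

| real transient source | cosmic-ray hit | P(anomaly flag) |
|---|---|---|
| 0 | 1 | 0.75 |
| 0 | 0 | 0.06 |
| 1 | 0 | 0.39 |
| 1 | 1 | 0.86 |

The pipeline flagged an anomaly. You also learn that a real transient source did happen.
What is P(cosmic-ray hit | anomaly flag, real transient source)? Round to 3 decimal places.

P(cosmic-ray hit | anomaly flag, real transient source) ≈ 0.123

P(anomaly flag | real transient source) = 0.39×0.94 + 0.86×0.06 = 0.366600 + 0.051600 = 0.418200
Of this, 0.051600 comes from 0.86×0.06 (the cosmic-ray hit=true cases).
Hence the posterior is 0.051600/0.418200 ≈ 0.123.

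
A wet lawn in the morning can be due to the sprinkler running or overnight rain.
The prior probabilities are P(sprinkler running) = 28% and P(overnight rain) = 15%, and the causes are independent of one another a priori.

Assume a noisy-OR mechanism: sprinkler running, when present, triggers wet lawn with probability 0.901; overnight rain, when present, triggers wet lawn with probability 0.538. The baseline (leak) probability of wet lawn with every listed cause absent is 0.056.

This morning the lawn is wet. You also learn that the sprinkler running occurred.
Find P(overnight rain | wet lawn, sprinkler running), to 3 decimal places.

Under noisy-OR, P(wet lawn | causes) = 1 − (1−0.056)·∏(1−qᵢ) over the active causes.
By total probability over both values of overnight rain:
  P(wet lawn | sprinkler running) = 0.906544*0.85 + 0.956823*0.15
        = 0.770562 + 0.143523 = 0.914085
The terms with overnight rain present sum to 0.143523, so
  P(overnight rain | wet lawn, sprinkler running) = 0.143523 / 0.914085 ≈ 0.157

P(overnight rain | wet lawn, sprinkler running) ≈ 0.157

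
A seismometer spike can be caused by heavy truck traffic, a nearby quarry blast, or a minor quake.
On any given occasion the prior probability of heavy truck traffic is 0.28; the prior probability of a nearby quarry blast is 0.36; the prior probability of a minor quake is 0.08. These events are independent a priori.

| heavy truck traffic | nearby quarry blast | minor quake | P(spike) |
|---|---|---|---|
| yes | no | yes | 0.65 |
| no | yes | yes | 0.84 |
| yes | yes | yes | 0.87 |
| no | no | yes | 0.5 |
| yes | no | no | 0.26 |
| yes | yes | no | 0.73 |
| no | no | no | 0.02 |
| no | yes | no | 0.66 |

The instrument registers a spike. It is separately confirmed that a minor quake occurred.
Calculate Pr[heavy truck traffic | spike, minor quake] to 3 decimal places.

By total probability over the 4 (heavy truck traffic, nearby quarry blast) configurations:
  P(spike | minor quake) = 0.5·0.72·0.64 + 0.84·0.72·0.36 + 0.65·0.28·0.64 + 0.87·0.28·0.36
        = 0.230400 + 0.217728 + 0.116480 + 0.087696 = 0.652304
Configurations with heavy truck traffic contribute 0.204176, so
  P(heavy truck traffic | spike, minor quake) = 0.204176 / 0.652304 ≈ 0.313

Pr[heavy truck traffic | spike, minor quake] ≈ 0.313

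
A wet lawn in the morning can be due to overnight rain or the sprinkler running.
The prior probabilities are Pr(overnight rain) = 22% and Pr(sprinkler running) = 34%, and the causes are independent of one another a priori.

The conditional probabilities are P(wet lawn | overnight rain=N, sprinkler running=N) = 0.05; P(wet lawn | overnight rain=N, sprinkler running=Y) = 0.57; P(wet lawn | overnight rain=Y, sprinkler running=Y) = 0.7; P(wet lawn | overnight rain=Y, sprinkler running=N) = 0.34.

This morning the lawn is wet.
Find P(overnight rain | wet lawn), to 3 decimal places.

P(overnight rain | wet lawn) ≈ 0.365

Numerator (weight on configurations with overnight rain): 0.049368 + 0.052360 = 0.101728
Denominator P(wet lawn): 0.05*0.78*0.66 + 0.57*0.78*0.34 + 0.34*0.22*0.66 + 0.7*0.22*0.34 = 0.278632
P(overnight rain | wet lawn) = 0.101728/0.278632 ≈ 0.365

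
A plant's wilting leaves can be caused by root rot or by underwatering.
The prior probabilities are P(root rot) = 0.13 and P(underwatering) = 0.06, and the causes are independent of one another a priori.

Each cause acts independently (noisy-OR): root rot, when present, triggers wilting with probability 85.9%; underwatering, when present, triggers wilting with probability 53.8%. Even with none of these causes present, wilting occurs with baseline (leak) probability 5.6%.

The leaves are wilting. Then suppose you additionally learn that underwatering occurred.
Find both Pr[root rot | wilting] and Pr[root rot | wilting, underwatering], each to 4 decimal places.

Under noisy-OR, P(wilting | causes) = 1 − (1−0.056)·∏(1−qᵢ) over the active causes.
Weight on root rot=true, given the evidence: 0.105935 + 0.007320 = 0.113255
The normalizing constant is 0.056*0.87*0.94 + 0.563872*0.87*0.06 + 0.866896*0.13*0.94 + 0.938506*0.13*0.06 = 0.188486
Posterior = 0.113255 / 0.188486 ≈ 0.6009

With the extra evidence:
P(wilting | underwatering) = 0.563872*0.87 + 0.938506*0.13 = 0.490569 + 0.122006 = 0.612575
Of this, 0.122006 comes from 0.938506*0.13 (the root rot=true cases).
Hence the posterior is 0.122006/0.612575 ≈ 0.1992.
Conditioning on underwatering lowers the posterior on root rot: the classic explaining-away effect in a common-effect structure.

Pr[root rot | wilting] ≈ 0.6009; Pr[root rot | wilting, underwatering] ≈ 0.1992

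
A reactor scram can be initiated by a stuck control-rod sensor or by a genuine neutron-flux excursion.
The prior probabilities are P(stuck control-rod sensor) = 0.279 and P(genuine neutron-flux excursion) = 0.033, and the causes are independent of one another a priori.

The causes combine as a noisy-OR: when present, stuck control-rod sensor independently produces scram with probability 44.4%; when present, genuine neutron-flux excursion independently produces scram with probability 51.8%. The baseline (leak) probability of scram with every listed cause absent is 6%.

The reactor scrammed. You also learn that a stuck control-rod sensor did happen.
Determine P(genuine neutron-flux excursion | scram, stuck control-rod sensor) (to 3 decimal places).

P(genuine neutron-flux excursion | scram, stuck control-rod sensor) ≈ 0.051

Under noisy-OR, P(scram | causes) = 1 − (1−0.06)·∏(1−qᵢ) over the active causes.
P(scram | stuck control-rod sensor) = 0.47736*0.967 + 0.748088*0.033 = 0.461607 + 0.024687 = 0.486294
The genuine neutron-flux excursion-present share is 0.748088*0.033 = 0.024687.
So P(genuine neutron-flux excursion | scram, stuck control-rod sensor) = 0.024687/0.486294 ≈ 0.051.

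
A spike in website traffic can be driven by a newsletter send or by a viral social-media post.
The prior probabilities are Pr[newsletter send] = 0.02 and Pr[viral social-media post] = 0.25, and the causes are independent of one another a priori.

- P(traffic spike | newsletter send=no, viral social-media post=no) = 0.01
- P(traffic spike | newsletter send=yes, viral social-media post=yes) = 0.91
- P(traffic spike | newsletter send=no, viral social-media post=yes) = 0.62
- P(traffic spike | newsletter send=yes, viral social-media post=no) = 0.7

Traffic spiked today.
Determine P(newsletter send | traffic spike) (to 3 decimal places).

P(newsletter send | traffic spike) ≈ 0.086

Weight on newsletter send=true, given the evidence: 0.010500 + 0.004550 = 0.015050
Denominator P(traffic spike): 0.01×0.98×0.75 + 0.62×0.98×0.25 + 0.7×0.02×0.75 + 0.91×0.02×0.25 = 0.174300
Posterior = 0.015050 / 0.174300 ≈ 0.086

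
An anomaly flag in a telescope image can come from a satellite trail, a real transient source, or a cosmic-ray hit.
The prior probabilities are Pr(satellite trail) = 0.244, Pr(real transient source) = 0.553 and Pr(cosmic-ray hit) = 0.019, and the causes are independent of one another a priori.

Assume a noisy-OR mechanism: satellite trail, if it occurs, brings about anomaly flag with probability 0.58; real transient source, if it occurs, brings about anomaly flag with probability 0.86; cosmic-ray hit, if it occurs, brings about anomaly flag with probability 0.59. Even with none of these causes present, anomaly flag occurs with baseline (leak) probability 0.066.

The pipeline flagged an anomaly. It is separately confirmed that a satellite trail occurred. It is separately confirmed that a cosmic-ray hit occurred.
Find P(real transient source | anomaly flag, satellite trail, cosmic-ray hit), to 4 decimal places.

Under noisy-OR, P(anomaly flag | causes) = 1 − (1−0.066)·∏(1−qᵢ) over the active causes.
Numerator (weight on configurations with real transient source): 0.977483×0.553 = 0.540548
Denominator P(anomaly flag | satellite trail, cosmic-ray hit): 0.839165×0.447 + 0.977483×0.553 = 0.915655
P(real transient source | anomaly flag, satellite trail, cosmic-ray hit) = 0.540548/0.915655 ≈ 0.5903

P(real transient source | anomaly flag, satellite trail, cosmic-ray hit) ≈ 0.5903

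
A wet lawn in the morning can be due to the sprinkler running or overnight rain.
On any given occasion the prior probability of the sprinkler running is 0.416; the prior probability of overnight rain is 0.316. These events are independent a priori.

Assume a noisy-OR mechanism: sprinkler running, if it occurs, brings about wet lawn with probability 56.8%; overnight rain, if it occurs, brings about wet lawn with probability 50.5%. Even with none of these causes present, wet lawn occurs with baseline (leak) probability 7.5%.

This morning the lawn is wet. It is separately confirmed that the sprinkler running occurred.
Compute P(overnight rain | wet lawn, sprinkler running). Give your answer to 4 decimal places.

P(overnight rain | wet lawn, sprinkler running) ≈ 0.3817

Under noisy-OR, P(wet lawn | causes) = 1 − (1−0.075)·∏(1−qᵢ) over the active causes.
P(wet lawn | sprinkler running) = 0.6004*0.684 + 0.802198*0.316 = 0.410674 + 0.253495 = 0.664169
Of this, 0.253495 comes from 0.802198*0.316 (the overnight rain=true cases).
Hence the posterior is 0.253495/0.664169 ≈ 0.3817.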